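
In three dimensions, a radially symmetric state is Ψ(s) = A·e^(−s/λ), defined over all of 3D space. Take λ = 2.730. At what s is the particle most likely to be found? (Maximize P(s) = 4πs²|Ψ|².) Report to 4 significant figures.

Set d/ds [P(s) = 4πs²|Ψ|²] = 0 and solve for s > 0.
Solving yields s = λ.
With λ = 2.730, the most probable radial distance is 2.7300.

s ≈ 2.730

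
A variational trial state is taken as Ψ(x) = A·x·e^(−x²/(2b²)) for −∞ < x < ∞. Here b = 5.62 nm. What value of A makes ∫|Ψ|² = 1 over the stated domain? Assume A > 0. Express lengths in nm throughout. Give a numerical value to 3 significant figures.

The normalization condition is ∫|Ψ|² dx = 1 from −∞ to ∞.
Differentiating ∫e^(−αx²) dx = √(π/α) under α to get the higher moments, with Ψ = A·x·e^(−x²/(2b²)), the integral evaluates to A²·[√(π)·b^3/2].
With b = 5.62: A² = 0.006357 and A = 0.07973.

A ≈ 0.0797 nm^(-3/2)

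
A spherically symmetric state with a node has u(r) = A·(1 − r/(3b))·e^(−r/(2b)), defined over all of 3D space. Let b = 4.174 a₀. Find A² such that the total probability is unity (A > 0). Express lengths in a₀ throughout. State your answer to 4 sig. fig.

A^2 ≈ 0.001641 a₀^(-3)

The normalization condition is ∫|u|² 4πr² dr = 1 from 0 to ∞.
In 3D with spherical symmetry the volume element is 4πr² dr.
The integral (without the A² prefactor) comes out to 8·π·b^3/3.
Setting this equal to 1 gives A² = 1/(8·π·b^3/3).
Substituting b = 4.174 gives A² = 0.0016414, so A = 0.040515.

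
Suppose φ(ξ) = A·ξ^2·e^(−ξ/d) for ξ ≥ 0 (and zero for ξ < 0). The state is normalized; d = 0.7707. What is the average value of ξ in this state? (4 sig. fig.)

⟨ξ⟩ ≈ 1.927

The expectation value is the |φ|²-weighted average of ξ: ∫ ξ|φ|² dξ.
Using ∫₀^∞ ξⁿ e^(−αξ) dξ = n!/αⁿ⁺¹, since the A² factors cancel between numerator and denominator, ⟨ξ⟩ = 5·d/2.
Putting d = 0.7707 gives 1.9268.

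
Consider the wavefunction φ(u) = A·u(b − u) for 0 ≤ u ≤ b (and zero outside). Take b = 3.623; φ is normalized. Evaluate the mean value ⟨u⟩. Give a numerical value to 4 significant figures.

⟨u⟩ ≈ 1.812

⟨u⟩ = ∫ u |φ|² du over the full domain.
Since the A² factors cancel between numerator and denominator, ⟨u⟩ = b/2.
With b = 3.623, ⟨u⟩ = 1.8115.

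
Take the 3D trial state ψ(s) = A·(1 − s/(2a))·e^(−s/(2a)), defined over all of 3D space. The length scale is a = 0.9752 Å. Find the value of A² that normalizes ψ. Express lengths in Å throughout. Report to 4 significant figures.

A^2 ≈ 0.04290 Å^(-3)

The normalization condition is ∫|ψ|² 4πs² ds = 1 from 0 to ∞.
In 3D with spherical symmetry the volume element is 4πs² ds.
Using ∫₀^∞ sⁿ e^(−αs) ds = n!/αⁿ⁺¹, the integral (without the A² prefactor) comes out to 8·π·a^3.
Hence A² = 1/[8·π·a^3].
Substituting a = 0.9752 gives A² = 0.042902, so A = 0.20713.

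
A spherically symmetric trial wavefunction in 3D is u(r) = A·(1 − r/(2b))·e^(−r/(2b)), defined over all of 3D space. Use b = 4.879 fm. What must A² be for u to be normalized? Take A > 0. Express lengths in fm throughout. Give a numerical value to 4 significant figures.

A^2 ≈ 0.0003426 fm^(-3)

Normalization requires ∫|u|² 4πr² dr = 1, integrated from 0 to ∞.
The angular integral contributes 4π, leaving ∫₀^∞ r²|u|² dr.
Carrying out the integral gives A² · 8·π·b^3.
So A² = (8·π·b^3)^(−1).
Substituting b = 4.879 gives A² = 0.00034258, so A = 0.018509.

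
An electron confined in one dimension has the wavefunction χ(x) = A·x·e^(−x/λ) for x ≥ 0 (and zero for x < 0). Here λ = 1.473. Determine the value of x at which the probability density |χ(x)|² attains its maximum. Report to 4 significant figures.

x ≈ 1.473

The maximum of |χ(x)|² occurs where its derivative vanishes.
This gives x = λ.
With λ = 1.473, the most probable position is 1.4730.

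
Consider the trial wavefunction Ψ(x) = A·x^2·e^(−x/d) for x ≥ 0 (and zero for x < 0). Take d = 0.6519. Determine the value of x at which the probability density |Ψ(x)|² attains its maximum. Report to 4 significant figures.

Differentiate |Ψ(x)|² with respect to x and set to zero.
Solving yields x = 2·d.
With d = 0.6519, the most probable position is 1.3038.

x ≈ 1.304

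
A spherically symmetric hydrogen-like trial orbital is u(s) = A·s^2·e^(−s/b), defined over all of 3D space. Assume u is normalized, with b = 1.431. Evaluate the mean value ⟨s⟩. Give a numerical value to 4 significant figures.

⟨s⟩ ≈ 5.009

⟨s⟩ = ∫ s |u|² 4πs² ds over the full domain.
Evaluating both integrals, ⟨s⟩ = 7·b/2.
With b = 1.431, ⟨s⟩ = 5.0085.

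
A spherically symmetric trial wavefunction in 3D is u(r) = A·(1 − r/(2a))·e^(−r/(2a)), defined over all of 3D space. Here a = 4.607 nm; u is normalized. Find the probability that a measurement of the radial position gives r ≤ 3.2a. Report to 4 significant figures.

With dV = 4πr²dr, the probability is ∫|u|² dV over r ≤ 3.2a.
A² is fixed by ∫₀^∞ 4πr²|u|² dr = 1, i.e. A² = (8·π·a^3)^(−1).
Let t = r/a; then A², 4π and the length scale all cancel, so P = ∫_{0}^{3.2} t^2·(1 - t/2)^2·e^(-t) dt ÷ ∫_{0}^{∞} t^2·(1 - t/2)^2·e^(-t) dt.
Using ∫ t^2·(1 - t/2)^2·e^(-t) dt = -(t^4/4 + t^2 + 2·t + 2)·e^(-t), the numerator is ≈ 0.171636 and the denominator is 2.
Taking the ratio yields P = 0.085818.

P ≈ 0.08582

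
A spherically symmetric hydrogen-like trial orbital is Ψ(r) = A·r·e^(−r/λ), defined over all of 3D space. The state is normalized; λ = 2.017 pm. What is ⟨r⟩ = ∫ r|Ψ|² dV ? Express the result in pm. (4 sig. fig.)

⟨r⟩ ≈ 5.043 pm

⟨r⟩ = ∫ r |Ψ|² 4πr² dr over the full domain.
With ∫₀^∞ r^5 e^(−αr) dr = 5!/α^6, the ratio of the moment integral to the normalization integral gives ⟨r⟩ = 5·λ/2.
Putting λ = 2.017 gives 5.0425.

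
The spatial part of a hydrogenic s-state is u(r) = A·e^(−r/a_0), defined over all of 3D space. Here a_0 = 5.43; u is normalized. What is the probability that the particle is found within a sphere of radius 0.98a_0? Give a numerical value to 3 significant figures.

P ≈ 0.312

With dV = 4πr²dr, the probability is ∫|u|² dV over r ≤ 0.98a_0.
The full normalization integral is A²·[π·a_0^3] = 1, fixing A².
Substituting t = r/a_0, A², 4π and the length scale all cancel in the ratio: P = ∫_{0}^{0.98} t^2·e^(-2·t) dt / ∫_{0}^{∞} t^2·e^(-2·t) dt.
Using ∫ t^2·e^(-2·t) dt = -(2·t^2 + 2·t + 1)·e^(-2·t)/4, the numerator is 1/4 - 6101·e^(-49/25)/5000 and the denominator is 1/4.
Taking the ratio yields P = 0.3125.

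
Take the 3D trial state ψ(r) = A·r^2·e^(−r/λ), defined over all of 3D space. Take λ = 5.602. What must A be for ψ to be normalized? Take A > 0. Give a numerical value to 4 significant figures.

A ≈ 0.0002858

The normalization condition is ∫|ψ|² 4πr² dr = 1 from 0 to ∞.
(Spherical symmetry: dV = 4πr² dr.)
Using ∫₀^∞ rⁿ e^(−αr) dr = n!/αⁿ⁺¹, carrying out the integral gives A² · 45·π·λ^7/2.
So A² = (45·π·λ^7/2)^(−1).
Substituting λ = 5.602 gives A² = 8.1708E-8, so A = 0.00028585.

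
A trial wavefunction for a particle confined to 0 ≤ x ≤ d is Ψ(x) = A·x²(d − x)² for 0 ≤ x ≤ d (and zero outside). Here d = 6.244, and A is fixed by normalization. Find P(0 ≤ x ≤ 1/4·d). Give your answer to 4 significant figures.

P ≈ 0.04893

The probability is P = ∫ |Ψ|² dx over [0, 1/4·d].
With A² fixed by ∫|Ψ|² = 1, i.e. A² = (d^9/630)^(−1), substitute and integrate.
In terms of u = x/d (A² and the length scale cancel between numerator and denominator), P = [∫_{0}^{1/4} u^4·(1 - u)^4 du] / [∫_{0}^{1} u^4·(1 - u)^4 du].
With ∫ u^4·(1 - u)^4 du = u^5·(70·u^4 - 315·u^3 + 540·u^2 - 420·u + 126)/630 + C, the region integral is ≈ 0.0000776624 and the full one is 1/630.
The result is P = 0.048927.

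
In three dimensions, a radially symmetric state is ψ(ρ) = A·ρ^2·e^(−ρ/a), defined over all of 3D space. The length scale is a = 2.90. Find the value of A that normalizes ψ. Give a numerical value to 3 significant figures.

A ≈ 0.00286

Normalization requires ∫|ψ|² 4πρ² dρ = 1, integrated from 0 to ∞.
The integral (without the A² prefactor) comes out to 45·π·a^7/2.
Setting this equal to 1 gives A² = 1/(45·π·a^7/2).
Plugging in a = 2.90 yields A = 0.002864.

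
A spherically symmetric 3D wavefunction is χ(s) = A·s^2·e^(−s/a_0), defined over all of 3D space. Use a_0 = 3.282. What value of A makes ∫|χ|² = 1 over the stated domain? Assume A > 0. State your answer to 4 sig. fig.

A ≈ 0.001857

The normalization condition is ∫|χ|² 4πs² ds = 1 from 0 to ∞.
(Spherical symmetry: dV = 4πs² ds.)
Using ∫₀^∞ sⁿ e^(−αs) ds = n!/αⁿ⁺¹, ∫|χ|² 4πs² ds = A²·(45·π·a_0^7/2).
So A² = (45·π·a_0^7/2)^(−1).
Plugging in a_0 = 3.282 yields A = 0.0018572.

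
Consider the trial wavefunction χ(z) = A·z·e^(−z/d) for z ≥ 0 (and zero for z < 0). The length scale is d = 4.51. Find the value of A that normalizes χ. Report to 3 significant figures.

A ≈ 0.209

We need A² ∫|f|² dz = 1, taking the integral from 0 to ∞.
Using ∫₀^∞ zⁿ e^(−αz) dz = n!/αⁿ⁺¹, ∫|χ|² dz = A²·(d^3/4).
So A² = (d^3/4)^(−1).
With d = 4.51: A² = 0.04360 and A = 0.2088.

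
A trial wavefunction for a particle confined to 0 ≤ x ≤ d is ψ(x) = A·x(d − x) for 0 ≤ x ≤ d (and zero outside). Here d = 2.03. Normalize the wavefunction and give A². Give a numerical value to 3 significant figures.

A^2 ≈ 0.870

We need A² ∫|f|² dx = 1, taking the integral from 0 to d.
Expanding the polynomial and integrating term by term, ∫|ψ|² dx = A²·(d^5/30).
So A² = (d^5/30)^(−1).
With d = 2.03: A² = 0.8702 and A = 0.9329.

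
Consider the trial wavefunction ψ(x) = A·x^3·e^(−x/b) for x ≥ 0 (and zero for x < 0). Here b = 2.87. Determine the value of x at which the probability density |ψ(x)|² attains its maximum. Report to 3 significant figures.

x ≈ 8.61

The maximum of |ψ(x)|² occurs where its derivative vanishes.
Solving yields x = 3·b.
With b = 2.87, the most probable position is 8.610.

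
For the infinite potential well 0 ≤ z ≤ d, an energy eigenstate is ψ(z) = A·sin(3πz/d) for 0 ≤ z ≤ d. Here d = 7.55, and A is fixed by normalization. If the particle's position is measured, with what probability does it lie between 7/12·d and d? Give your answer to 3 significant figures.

P = ∫_{7/12·d}^{d} |ψ(z)|² dz.
Since A² = 1/(d/2), this is the region integral divided by the full normalization integral.
Let u = z/d; then A² and the length scale cancel, so P = ∫_{7/12}^{1} sin(3·π·u)^2 du ÷ ∫_{0}^{1} sin(3·π·u)^2 du.
Using ∫ sin(3·π·u)^2 du = u/2 - sin(6·π·u)/(12·π), the numerator is 5/24 - 1/(12·π) and the denominator is 1/2.
The result is P = (-2 + 5·π)/(12·π).

P ≈ 0.364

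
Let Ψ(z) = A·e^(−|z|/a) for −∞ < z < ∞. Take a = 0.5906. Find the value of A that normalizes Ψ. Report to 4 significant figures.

A ≈ 1.301

Normalization requires ∫|Ψ|² dz = 1, integrated from −∞ to ∞.
Carrying out the integral gives A² · a.
Setting this equal to 1 gives A² = 1/(a).
Plugging in a = 0.5906 yields A = 1.3012.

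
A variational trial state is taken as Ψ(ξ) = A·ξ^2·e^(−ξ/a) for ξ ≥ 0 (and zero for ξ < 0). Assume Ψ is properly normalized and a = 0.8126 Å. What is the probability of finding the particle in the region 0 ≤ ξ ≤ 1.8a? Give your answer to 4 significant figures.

P = ∫_{0}^{1.8a} |Ψ(ξ)|² dξ.
The normalization integral ∫|Ψ|²dξ over the whole domain equals 3·a^5/4·A², and A² cancels in the ratio.
Let u = ξ/a; then A² and the length scale cancel, so P = ∫_{0}^{1.8} u^4·e^(-2·u) du ÷ ∫_{0}^{∞} u^4·e^(-2·u) du.
With ∫ u^4·e^(-2·u) du = -(u^4/2 + u^3 + 3·u^2/2 + 3·u/2 + 3/4)·e^(-2·u) + C, the region integral is ≈ 0.220171 and the full one is 3/4.
Taking the ratio, P = 0.29356.

P ≈ 0.2936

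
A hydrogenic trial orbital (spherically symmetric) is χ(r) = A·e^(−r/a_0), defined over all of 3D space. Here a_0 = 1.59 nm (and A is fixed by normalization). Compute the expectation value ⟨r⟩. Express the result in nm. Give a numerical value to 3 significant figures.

⟨r⟩ ≈ 2.39 nm

⟨r⟩ = ∫ r |χ|² 4πr² dr over the full domain.
Evaluating both integrals, ⟨r⟩ = 3·a_0/2.
With a_0 = 1.59, ⟨r⟩ = 2.385.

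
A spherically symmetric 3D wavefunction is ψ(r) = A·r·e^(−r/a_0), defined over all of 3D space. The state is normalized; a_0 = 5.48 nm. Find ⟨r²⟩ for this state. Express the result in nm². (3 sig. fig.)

⟨r^2⟩ ≈ 225 nm^2

By definition ⟨r²⟩ = ∫ r^2 |ψ(r)|² 4πr² dr.
Recall ∫₀^∞ r^m e^(−r/β) dr = m!·β^(m+1), evaluating both integrals, ⟨r²⟩ = 15·a_0^2/2.
With a_0 = 5.48, ⟨r^2⟩ = 225.2.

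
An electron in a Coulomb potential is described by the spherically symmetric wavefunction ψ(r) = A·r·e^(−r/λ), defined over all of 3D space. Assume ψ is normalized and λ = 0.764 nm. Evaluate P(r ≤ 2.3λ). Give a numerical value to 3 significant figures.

P ≈ 0.487

P = ∫ |ψ|² 4πr² dr over r ≤ 2.3λ.
The full normalization integral is A²·[3·π·λ^5] = 1, fixing A².
Let u = r/λ; then A², 4π and the length scale all cancel, so P = ∫_{0}^{2.3} u^4·e^(-2·u) du ÷ ∫_{0}^{∞} u^4·e^(-2·u) du.
With ∫ u^4·e^(-2·u) du = -(u^4/2 + u^3 + 3·u^2/2 + 3·u/2 + 3/4)·e^(-2·u) + C, the region integral is ≈ 0.36507 and the full one is 3/4.
The region integral divided by the full integral gives P = 0.4868.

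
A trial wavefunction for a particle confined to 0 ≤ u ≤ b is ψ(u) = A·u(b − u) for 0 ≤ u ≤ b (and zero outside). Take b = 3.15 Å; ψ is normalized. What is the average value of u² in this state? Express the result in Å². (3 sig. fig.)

⟨u^2⟩ ≈ 2.84 Å^2

By definition ⟨u²⟩ = ∫ u^2 |ψ(u)|² du.
Expanding the polynomial and integrating term by term, the ratio of the moment integral to the normalization integral gives ⟨u²⟩ = 2·b^2/7.
With b = 3.15, ⟨u^2⟩ = 2.835.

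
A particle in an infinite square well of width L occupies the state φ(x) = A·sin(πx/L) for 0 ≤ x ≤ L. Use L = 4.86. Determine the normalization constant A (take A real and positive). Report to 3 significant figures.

The normalization condition is ∫|φ|² dx = 1 from 0 to L.
The integral (without the A² prefactor) comes out to L/2.
So A² = (L/2)^(−1).
Plugging in L = 4.86 yields A = 0.6415.

A ≈ 0.642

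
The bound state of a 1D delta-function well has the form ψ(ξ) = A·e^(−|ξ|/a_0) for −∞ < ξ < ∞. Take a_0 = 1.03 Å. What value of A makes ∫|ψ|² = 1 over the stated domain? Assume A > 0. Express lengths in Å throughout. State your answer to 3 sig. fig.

The normalization condition is ∫|ψ|² dξ = 1 from −∞ to ∞.
Using ∫₀^∞ ξⁿ e^(−αξ) dξ = n!/αⁿ⁺¹, with ψ = A·e^(−|ξ|/a_0), the integral evaluates to A²·[a_0].
Hence A² = 1/[a_0].
With a_0 = 1.03: A² = 0.9709 and A = 0.9853.

A ≈ 0.985 Å^(-1/2)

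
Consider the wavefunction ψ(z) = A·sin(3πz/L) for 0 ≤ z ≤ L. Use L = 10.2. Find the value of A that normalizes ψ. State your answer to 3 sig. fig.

Normalization requires ∫|ψ|² dz = 1, integrated from 0 to L.
The integral (without the A² prefactor) comes out to L/2.
With L = 10.2: A² = 0.1961 and A = 0.4428.

A ≈ 0.443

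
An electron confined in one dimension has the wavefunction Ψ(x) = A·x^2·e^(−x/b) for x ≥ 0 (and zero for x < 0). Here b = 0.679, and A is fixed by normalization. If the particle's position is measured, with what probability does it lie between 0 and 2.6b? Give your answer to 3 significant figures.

P ≈ 0.594

P = ∫_{0}^{2.6b} |Ψ(x)|² dx.
With A² fixed by ∫|Ψ|² = 1, i.e. A² = (3·b^5/4)^(−1), substitute and integrate.
In terms of u = x/b (A² and the length scale cancel between numerator and denominator), P = [∫_{0}^{2.6} u^4·e^(-2·u) du] / [∫_{0}^{∞} u^4·e^(-2·u) du].
An antiderivative of u^4·e^(-2·u) is -(u^4/2 + u^3 + 3·u^2/2 + 3·u/2 + 3/4)·e^(-2·u); evaluating from 0 to 2.6 gives ≈ 0.44540, while the full integral is 3/4.
This works out to P = 0.5939.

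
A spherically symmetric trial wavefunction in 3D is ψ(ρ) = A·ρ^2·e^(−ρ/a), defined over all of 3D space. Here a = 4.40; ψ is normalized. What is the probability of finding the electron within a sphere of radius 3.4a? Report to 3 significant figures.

Integrate the radial probability density 4πρ²|ψ|² over ρ ≤ 3.4a.
The full normalization integral is A²·[45·π·a^7/2] = 1, fixing A².
Substituting u = ρ/a, A², 4π and the length scale all cancel in the ratio: P = ∫_{0}^{3.4} u^6·e^(-2·u) du / ∫_{0}^{∞} u^6·e^(-2·u) du.
An antiderivative of u^6·e^(-2·u) is -(4·u^6 + 12·u^5 + 30·u^4 + 60·u^3 + 90·u^2 + 90·u + 45)·e^(-2·u)/8; evaluating from 0 to 3.4 gives ≈ 2.9255, while the full integral is 45/8.
The region integral divided by the full integral gives P = 0.5201.

P ≈ 0.520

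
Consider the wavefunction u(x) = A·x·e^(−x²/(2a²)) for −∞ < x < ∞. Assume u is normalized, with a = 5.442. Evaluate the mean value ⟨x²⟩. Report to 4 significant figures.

⟨x^2⟩ ≈ 44.42

⟨x²⟩ = ∫ x^2 |u|² dx over the full domain.
Differentiating ∫e^(−αx²) dx = √(π/α) under α to get the higher moments, since the A² factors cancel between numerator and denominator, ⟨x²⟩ = 3·a^2/2.
Putting a = 5.442 gives 44.423.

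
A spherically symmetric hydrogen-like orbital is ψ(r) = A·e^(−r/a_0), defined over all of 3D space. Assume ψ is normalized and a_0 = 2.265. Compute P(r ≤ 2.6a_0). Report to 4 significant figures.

P = ∫ |ψ|² 4πr² dr over r ≤ 2.6a_0.
The full normalization integral is A²·[π·a_0^3] = 1, fixing A².
Substituting u = r/a_0, A², 4π and the length scale all cancel in the ratio: P = ∫_{0}^{2.6} u^2·e^(-2·u) du / ∫_{0}^{∞} u^2·e^(-2·u) du.
With ∫ u^2·e^(-2·u) du = -(2·u^2 + 2·u + 1)·e^(-2·u)/4 + C, the region integral is 1/4 - 493·e^(-26/5)/100 and the full one is 1/4.
Taking the ratio yields P = 0.89121.

P ≈ 0.8912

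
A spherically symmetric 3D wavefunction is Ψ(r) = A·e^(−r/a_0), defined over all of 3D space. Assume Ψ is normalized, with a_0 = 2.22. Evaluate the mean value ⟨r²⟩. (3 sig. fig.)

⟨r^2⟩ ≈ 14.8

The expectation value is the |Ψ|²-weighted average of r^2: ∫ r^2|Ψ|² 4πr² dr.
Using ∫₀^∞ rⁿ e^(−αr) dr = n!/αⁿ⁺¹, since the A² factors cancel between numerator and denominator, ⟨r²⟩ = 3·a_0^2.
With a_0 = 2.22, ⟨r^2⟩ = 14.79.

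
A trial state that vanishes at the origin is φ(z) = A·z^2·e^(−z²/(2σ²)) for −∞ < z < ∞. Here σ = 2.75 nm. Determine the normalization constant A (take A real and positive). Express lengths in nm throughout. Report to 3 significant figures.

A ≈ 0.0692 nm^(-5/2)

Normalization requires ∫|φ|² dz = 1, integrated from −∞ to ∞.
∫|φ|² dz = A²·(3·√(π)·σ^5/4).
With σ = 2.75: A² = 0.004783 and A = 0.06916.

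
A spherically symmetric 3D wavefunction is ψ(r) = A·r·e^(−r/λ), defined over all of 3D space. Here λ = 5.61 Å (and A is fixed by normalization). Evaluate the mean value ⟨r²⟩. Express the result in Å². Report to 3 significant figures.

⟨r²⟩ = ∫ r^2 |ψ|² 4πr² dr over the full domain.
With ∫₀^∞ r^6 e^(−αr) dr = 6!/α^7, evaluating both integrals, ⟨r²⟩ = 15·λ^2/2.
Putting λ = 5.61 gives 236.0.

⟨r^2⟩ ≈ 236 Å^2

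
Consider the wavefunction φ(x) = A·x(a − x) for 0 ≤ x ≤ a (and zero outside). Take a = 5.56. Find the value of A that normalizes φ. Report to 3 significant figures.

A ≈ 0.0751

We need A² ∫|f|² dx = 1, taking the integral from 0 to a.
Expanding the polynomial and integrating term by term, with φ = A·x(a − x), the integral evaluates to A²·[a^5/30].
So A² = (a^5/30)^(−1).
Plugging in a = 5.56 yields A = 0.07514.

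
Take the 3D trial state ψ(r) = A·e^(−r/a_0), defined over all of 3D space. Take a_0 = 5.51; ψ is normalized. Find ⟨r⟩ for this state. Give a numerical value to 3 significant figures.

⟨r⟩ ≈ 8.27

⟨r⟩ = ∫ r |ψ|² 4πr² dr over the full domain.
Recall ∫₀^∞ r^m e^(−r/β) dr = m!·β^(m+1), the ratio of the moment integral to the normalization integral gives ⟨r⟩ = 3·a_0/2.
With a_0 = 5.51, ⟨r⟩ = 8.265.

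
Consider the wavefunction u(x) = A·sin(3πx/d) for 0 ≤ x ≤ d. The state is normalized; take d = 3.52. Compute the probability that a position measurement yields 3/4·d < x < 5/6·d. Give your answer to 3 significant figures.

P ≈ 0.136

|u|² is the probability density, so P = ∫_{3/4·d}^{5/6·d} |u|² dx.
The normalization integral ∫|u|²dx over the whole domain equals d/2·A², and A² cancels in the ratio.
In terms of t = x/d (A² and the length scale cancel between numerator and denominator), P = [∫_{3/4}^{5/6} sin(3·π·t)^2 dt] / [∫_{0}^{1} sin(3·π·t)^2 dt].
With ∫ sin(3·π·t)^2 dt = t/2 - sin(6·π·t)/(12·π) + C, the region integral is 1/(12·π) + 1/24 and the full one is 1/2.
Evaluating gives P = (2 + π)/(12·π).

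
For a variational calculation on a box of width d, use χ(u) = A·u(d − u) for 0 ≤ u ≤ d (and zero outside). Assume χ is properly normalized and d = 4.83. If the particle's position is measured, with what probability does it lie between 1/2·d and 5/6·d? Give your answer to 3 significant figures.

The probability is P = ∫ |χ|² du over [1/2·d, 5/6·d].
With A² fixed by ∫|χ|² = 1, i.e. A² = (d^5/30)^(−1), substitute and integrate.
In terms of t = u/d (A² and the length scale cancel between numerator and denominator), P = [∫_{1/2}^{5/6} t^2·(1 - t)^2 dt] / [∫_{0}^{1} t^2·(1 - t)^2 dt].
An antiderivative of t^2·(1 - t)^2 is t^3·(6·t^2 - 15·t + 10)/30; evaluating from 1/2 to 5/6 gives ≈ 0.015484, while the full integral is 1/30.
This works out to P = 301/648.

P ≈ 0.465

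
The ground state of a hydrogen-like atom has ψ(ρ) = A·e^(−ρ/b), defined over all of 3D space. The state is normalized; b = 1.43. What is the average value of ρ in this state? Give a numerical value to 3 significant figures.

⟨ρ⟩ = ∫ ρ |ψ|² 4πρ² dρ over the full domain.
Using ∫₀^∞ ρⁿ e^(−αρ) dρ = n!/αⁿ⁺¹, since the A² factors cancel between numerator and denominator, ⟨ρ⟩ = 3·b/2.
With b = 1.43, ⟨ρ⟩ = 2.145.

⟨ρ⟩ ≈ 2.15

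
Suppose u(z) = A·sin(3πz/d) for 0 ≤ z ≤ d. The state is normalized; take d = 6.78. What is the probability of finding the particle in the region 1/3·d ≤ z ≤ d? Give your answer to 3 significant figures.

|u|² is the probability density, so P = ∫_{1/3·d}^{d} |u|² dz.
Since A² = 1/(d/2), this is the region integral divided by the full normalization integral.
Let t = z/d; then A² and the length scale cancel, so P = ∫_{1/3}^{1} sin(3·π·t)^2 dt ÷ ∫_{0}^{1} sin(3·π·t)^2 dt.
Using ∫ sin(3·π·t)^2 dt = t/2 - sin(6·π·t)/(12·π), the numerator is 1/3 and the denominator is 1/2.
This works out to P = 2/3.

P ≈ 0.667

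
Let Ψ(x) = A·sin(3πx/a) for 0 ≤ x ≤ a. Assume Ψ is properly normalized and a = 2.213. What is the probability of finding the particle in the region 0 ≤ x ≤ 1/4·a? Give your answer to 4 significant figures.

P ≈ 0.3031

The probability is P = ∫ |Ψ|² dx over [0, 1/4·a].
Since A² = 1/(a/2), this is the region integral divided by the full normalization integral.
Let u = x/a; then A² and the length scale cancel, so P = ∫_{0}^{1/4} sin(3·π·u)^2 du ÷ ∫_{0}^{1} sin(3·π·u)^2 du.
An antiderivative of sin(3·π·u)^2 is u/2 - sin(6·π·u)/(12·π); evaluating from 0 to 1/4 gives 1/(12·π) + 1/8, while the full integral is 1/2.
This works out to P = (2 + 3·π)/(12·π).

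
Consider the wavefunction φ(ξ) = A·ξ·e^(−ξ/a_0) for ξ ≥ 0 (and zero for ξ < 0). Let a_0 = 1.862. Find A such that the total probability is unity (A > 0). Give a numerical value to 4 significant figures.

A ≈ 0.7872

Normalization requires ∫|φ|² dξ = 1, integrated from 0 to ∞.
With φ = A·ξ·e^(−ξ/a_0), the integral evaluates to A²·[a_0^3/4].
So A² = (a_0^3/4)^(−1).
Plugging in a_0 = 1.862 yields A = 0.78716.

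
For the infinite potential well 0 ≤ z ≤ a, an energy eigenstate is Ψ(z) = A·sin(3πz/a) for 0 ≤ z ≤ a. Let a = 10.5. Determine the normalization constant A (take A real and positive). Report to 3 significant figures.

Normalization requires ∫|Ψ|² dz = 1, integrated from 0 to a.
Using sin²θ = (1 − cos 2θ)/2, carrying out the integral gives A² · a/2.
Substituting a = 10.5 gives A² = 0.1905, so A = 0.4364.

A ≈ 0.436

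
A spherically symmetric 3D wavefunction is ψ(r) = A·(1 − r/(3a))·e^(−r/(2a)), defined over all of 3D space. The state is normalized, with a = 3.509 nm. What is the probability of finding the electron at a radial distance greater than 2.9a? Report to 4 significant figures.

P = ∫ |ψ|² 4πr² dr over r > 2.9a.
Normalization gives A² = 1/(8·π·a^3/3).
In terms of u = r/a (A², 4π and the length scale all cancel between numerator and denominator), P = [∫_{2.9}^{∞} u^2·(1 - u/3)^2·e^(-u) du] / [∫_{0}^{∞} u^2·(1 - u/3)^2·e^(-u) du].
With ∫ u^2·(1 - u/3)^2·e^(-u) du = (-u^4 + 2·u^3 - 3·u^2 - 6·u - 6)·e^(-u)/9 + C, the region integral is ≈ 0.431505 and the full one is 2/3.
Taking the ratio yields P = 0.64726.

P ≈ 0.6473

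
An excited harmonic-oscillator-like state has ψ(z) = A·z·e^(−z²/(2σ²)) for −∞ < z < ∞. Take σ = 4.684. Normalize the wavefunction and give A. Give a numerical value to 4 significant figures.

We need A² ∫|f|² dz = 1, taking the integral from −∞ to ∞.
Differentiating ∫e^(−αz²) dz = √(π/α) under α to get the higher moments, carrying out the integral gives A² · √(π)·σ^3/2.
Setting this equal to 1 gives A² = 1/(√(π)·σ^3/2).
With σ = 4.684: A² = 0.010980 and A = 0.10479.

A ≈ 0.1048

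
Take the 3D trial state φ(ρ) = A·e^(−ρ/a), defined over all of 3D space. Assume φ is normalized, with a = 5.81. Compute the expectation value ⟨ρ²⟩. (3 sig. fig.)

⟨ρ^2⟩ ≈ 101

⟨ρ²⟩ = ∫ ρ^2 |φ|² 4πρ² dρ over the full domain.
With ∫₀^∞ ρ^4 e^(−αρ) dρ = 4!/α^5, the ratio of the moment integral to the normalization integral gives ⟨ρ²⟩ = 3·a^2.
With a = 5.81, ⟨ρ^2⟩ = 101.3.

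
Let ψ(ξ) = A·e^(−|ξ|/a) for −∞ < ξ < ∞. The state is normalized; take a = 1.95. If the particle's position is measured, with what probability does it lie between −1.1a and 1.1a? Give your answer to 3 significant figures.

P ≈ 0.889

P = ∫_{−1.1a}^{1.1a} |ψ(ξ)|² dξ.
With A² fixed by ∫|ψ|² = 1, i.e. A² = (a)^(−1), substitute and integrate.
By symmetry take twice the ξ ≥ 0 contribution in numerator and denominator; the 2's cancel. In terms of u = ξ/a (A² and the length scale cancel between numerator and denominator), P = [∫_{0}^{1.1} e^(-2·u) du] / [∫_{0}^{∞} e^(-2·u) du].
With ∫ e^(-2·u) du = -e^(-2·u)/2 + C, the region integral is 1/2 - e^(-11/5)/2 and the full one is 1/2.
The result is P = 0.8892.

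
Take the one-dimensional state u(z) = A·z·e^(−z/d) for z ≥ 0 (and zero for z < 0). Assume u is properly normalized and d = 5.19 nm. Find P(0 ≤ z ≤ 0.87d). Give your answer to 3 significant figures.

P = ∫_{0}^{0.87d} |u(z)|² dz.
Since A² = 1/(d^3/4), this is the region integral divided by the full normalization integral.
In terms of t = z/d (A² and the length scale cancel between numerator and denominator), P = [∫_{0}^{0.87} t^2·e^(-2·t) dt] / [∫_{0}^{∞} t^2·e^(-2·t) dt].
Using ∫ t^2·e^(-2·t) dt = -(2·t^2 + 2·t + 1)·e^(-2·t)/4, the numerator is ≈ 0.063343 and the denominator is 1/4.
The result is P = 0.2534.

P ≈ 0.253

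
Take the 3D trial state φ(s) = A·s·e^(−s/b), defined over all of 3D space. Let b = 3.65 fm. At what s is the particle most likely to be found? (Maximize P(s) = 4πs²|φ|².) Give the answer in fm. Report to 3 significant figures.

Set d/ds [P(s) = 4πs²|φ|²] = 0 and solve for s > 0.
Solving yields s = 2·b.
With b = 3.65, the most probable radial distance is 7.300 fm.

s ≈ 7.30 fm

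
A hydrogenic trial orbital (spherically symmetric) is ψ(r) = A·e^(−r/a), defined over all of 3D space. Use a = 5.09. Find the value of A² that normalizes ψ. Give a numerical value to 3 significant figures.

Require ∫ |ψ|² 4πr² dr = 1 over the whole domain.
With ∫₀^∞ r^2 e^(−αr) dr = 2!/α^3, with ψ = A·e^(−r/a), the integral evaluates to A²·[π·a^3].
Setting this equal to 1 gives A² = 1/(π·a^3).
Plugging in a = 5.09 yields A = 0.04913.

A^2 ≈ 0.00241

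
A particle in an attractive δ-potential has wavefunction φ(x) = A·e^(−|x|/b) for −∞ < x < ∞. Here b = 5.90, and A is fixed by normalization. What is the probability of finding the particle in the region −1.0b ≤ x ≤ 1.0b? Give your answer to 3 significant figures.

P = ∫_{−1.0b}^{1.0b} |φ(x)|² dx.
Since A² = 1/(b), this is the region integral divided by the full normalization integral.
Both integrals are even about x = 0, so only the x ≥ 0 halves are needed (the factors of 2 cancel). Let u = x/b; then A² and the length scale cancel, so P = ∫_{0}^{1.0} e^(-2·u) du ÷ ∫_{0}^{∞} e^(-2·u) du.
With ∫ e^(-2·u) du = -e^(-2·u)/2 + C, the region integral is 1/2 - e^(-2)/2 and the full one is 1/2.
The result is P = 0.8647.

P ≈ 0.865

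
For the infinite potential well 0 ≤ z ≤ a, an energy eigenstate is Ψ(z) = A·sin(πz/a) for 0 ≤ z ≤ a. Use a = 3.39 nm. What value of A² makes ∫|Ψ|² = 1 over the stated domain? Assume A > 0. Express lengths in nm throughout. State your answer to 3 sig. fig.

The normalization condition is ∫|Ψ|² dz = 1 from 0 to a.
With ∫₀^a sin²(nπz/a) dz = a/2, carrying out the integral gives A² · a/2.
Hence A² = 1/[a/2].
With a = 3.39: A² = 0.5900 and A = 0.7681.

A^2 ≈ 0.590 nm^(-1)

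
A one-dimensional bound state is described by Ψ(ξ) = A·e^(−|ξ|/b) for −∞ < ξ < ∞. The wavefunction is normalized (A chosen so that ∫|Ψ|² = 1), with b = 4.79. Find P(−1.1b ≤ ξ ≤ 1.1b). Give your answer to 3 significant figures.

P ≈ 0.889

|Ψ|² is the probability density, so P = ∫_{−1.1b}^{1.1b} |Ψ|² dξ.
The normalization integral ∫|Ψ|²dξ over the whole domain equals b·A², and A² cancels in the ratio.
By symmetry take twice the ξ ≥ 0 contribution in numerator and denominator; the 2's cancel. Let u = ξ/b; then A² and the length scale cancel, so P = ∫_{0}^{1.1} e^(-2·u) du ÷ ∫_{0}^{∞} e^(-2·u) du.
With ∫ e^(-2·u) du = -e^(-2·u)/2 + C, the region integral is 1/2 - e^(-11/5)/2 and the full one is 1/2.
Taking the ratio, P = 0.8892.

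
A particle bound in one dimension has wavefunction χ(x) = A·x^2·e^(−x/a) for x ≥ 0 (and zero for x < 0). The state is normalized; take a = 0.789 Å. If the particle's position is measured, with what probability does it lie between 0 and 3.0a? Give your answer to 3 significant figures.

P ≈ 0.715

The probability is P = ∫ |χ|² dx over [0, 3.0a].
The normalization integral ∫|χ|²dx over the whole domain equals 3·a^5/4·A², and A² cancels in the ratio.
In terms of u = x/a (A² and the length scale cancel between numerator and denominator), P = [∫_{0}^{3.0} u^4·e^(-2·u) du] / [∫_{0}^{∞} u^4·e^(-2·u) du].
With ∫ u^4·e^(-2·u) du = -(u^4/2 + u^3 + 3·u^2/2 + 3·u/2 + 3/4)·e^(-2·u) + C, the region integral is 3/4 - 345·e^(-6)/4 and the full one is 3/4.
Evaluating gives P = 0.7149.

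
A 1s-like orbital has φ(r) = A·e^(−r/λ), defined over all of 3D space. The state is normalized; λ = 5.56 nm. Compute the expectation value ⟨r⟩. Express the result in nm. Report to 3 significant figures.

⟨r⟩ ≈ 8.34 nm

⟨r⟩ = ∫ r |φ|² 4πr² dr over the full domain.
Evaluating both integrals, ⟨r⟩ = 3·λ/2.
Putting λ = 5.56 gives 8.340.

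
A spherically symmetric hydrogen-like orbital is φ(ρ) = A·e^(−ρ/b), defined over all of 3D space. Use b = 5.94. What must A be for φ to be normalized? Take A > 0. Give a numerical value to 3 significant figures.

A ≈ 0.0390

Normalization requires ∫|φ|² 4πρ² dρ = 1, integrated from 0 to ∞.
Using ∫₀^∞ ρⁿ e^(−αρ) dρ = n!/αⁿ⁺¹, with φ = A·e^(−ρ/b), the integral evaluates to A²·[π·b^3].
Plugging in b = 5.94 yields A = 0.03897.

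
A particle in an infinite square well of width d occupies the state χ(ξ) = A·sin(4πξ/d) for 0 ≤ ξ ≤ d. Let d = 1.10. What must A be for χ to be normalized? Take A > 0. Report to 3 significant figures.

A ≈ 1.35

The normalization condition is ∫|χ|² dξ = 1 from 0 to d.
Using sin²θ = (1 − cos 2θ)/2, the integral (without the A² prefactor) comes out to d/2.
Hence A² = 1/[d/2].
Substituting d = 1.10 gives A² = 1.818, so A = 1.348.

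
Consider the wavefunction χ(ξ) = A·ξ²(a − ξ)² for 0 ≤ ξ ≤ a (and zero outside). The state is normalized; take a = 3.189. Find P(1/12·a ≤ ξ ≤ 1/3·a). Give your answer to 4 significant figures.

|χ|² is the probability density, so P = ∫_{1/12·a}^{1/3·a} |χ|² dξ.
Since A² = 1/(a^9/630), this is the region integral divided by the full normalization integral.
Let u = ξ/a; then A² and the length scale cancel, so P = ∫_{1/12}^{1/3} u^4·(1 - u)^4 du ÷ ∫_{0}^{1} u^4·(1 - u)^4 du.
An antiderivative of u^4·(1 - u)^4 is u^5·(70·u^4 - 315·u^3 + 540·u^2 - 420·u + 126)/630; evaluating from 1/12 to 1/3 gives ≈ 0.000229311, while the full integral is 1/630.
This works out to P = 0.14447.

P ≈ 0.1445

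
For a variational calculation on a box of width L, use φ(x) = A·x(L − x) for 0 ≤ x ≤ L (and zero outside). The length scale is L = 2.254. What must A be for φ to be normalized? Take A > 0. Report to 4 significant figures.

We need A² ∫|f|² dx = 1, taking the integral from 0 to L.
Expanding the polynomial and integrating term by term, carrying out the integral gives A² · L^5/30.
With L = 2.254: A² = 0.51565 and A = 0.71808.

A ≈ 0.7181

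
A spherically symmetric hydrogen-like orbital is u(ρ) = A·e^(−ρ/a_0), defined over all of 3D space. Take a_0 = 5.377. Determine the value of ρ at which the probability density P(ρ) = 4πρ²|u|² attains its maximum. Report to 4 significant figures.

ρ ≈ 5.377

The maximum of P(ρ) = 4πρ²|u|² occurs where its derivative vanishes.
Solving yields ρ = a_0.
With a_0 = 5.377, the most probable radial distance is 5.3770.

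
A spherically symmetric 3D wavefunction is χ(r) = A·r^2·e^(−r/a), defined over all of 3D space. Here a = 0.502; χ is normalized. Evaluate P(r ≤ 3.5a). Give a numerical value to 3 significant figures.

With dV = 4πr²dr, the probability is ∫|χ|² dV over r ≤ 3.5a.
The full normalization integral is A²·[45·π·a^7/2] = 1, fixing A².
Let u = r/a; then A², 4π and the length scale all cancel, so P = ∫_{0}^{3.5} u^6·e^(-2·u) du ÷ ∫_{0}^{∞} u^6·e^(-2·u) du.
An antiderivative of u^6·e^(-2·u) is -(4·u^6 + 12·u^5 + 30·u^4 + 60·u^3 + 90·u^2 + 90·u + 45)·e^(-2·u)/8; evaluating from 0 to 3.5 gives ≈ 3.0954, while the full integral is 45/8.
The region integral divided by the full integral gives P = 0.5503.

P ≈ 0.550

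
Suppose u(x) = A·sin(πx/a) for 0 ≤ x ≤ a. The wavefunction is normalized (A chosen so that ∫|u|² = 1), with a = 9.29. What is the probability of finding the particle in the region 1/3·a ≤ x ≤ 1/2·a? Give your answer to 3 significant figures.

P = ∫_{1/3·a}^{1/2·a} |u(x)|² dx.
The normalization integral ∫|u|²dx over the whole domain equals a/2·A², and A² cancels in the ratio.
In terms of t = x/a (A² and the length scale cancel between numerator and denominator), P = [∫_{1/3}^{1/2} sin(π·t)^2 dt] / [∫_{0}^{1} sin(π·t)^2 dt].
An antiderivative of sin(π·t)^2 is t/2 - sin(2·π·t)/(4·π); evaluating from 1/3 to 1/2 gives √(3)/(8·π) + 1/12, while the full integral is 1/2.
Taking the ratio, P = (√(3)/4 + π/6)/π.

P ≈ 0.304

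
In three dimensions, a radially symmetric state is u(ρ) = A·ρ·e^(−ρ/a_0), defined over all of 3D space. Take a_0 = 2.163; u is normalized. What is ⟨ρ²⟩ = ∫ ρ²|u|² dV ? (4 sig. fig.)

⟨ρ^2⟩ ≈ 35.09

The expectation value is the |u|²-weighted average of ρ^2: ∫ ρ^2|u|² 4πρ² dρ.
Since the A² factors cancel between numerator and denominator, ⟨ρ²⟩ = 15·a_0^2/2.
Putting a_0 = 2.163 gives 35.089.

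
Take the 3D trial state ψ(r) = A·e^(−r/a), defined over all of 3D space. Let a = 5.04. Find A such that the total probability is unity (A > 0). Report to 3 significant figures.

Normalization requires ∫|ψ|² 4πr² dr = 1, integrated from 0 to ∞.
In 3D with spherical symmetry the volume element is 4πr² dr.
∫|ψ|² 4πr² dr = A²·(π·a^3).
Substituting a = 5.04 gives A² = 0.002486, so A = 0.04986.

A ≈ 0.0499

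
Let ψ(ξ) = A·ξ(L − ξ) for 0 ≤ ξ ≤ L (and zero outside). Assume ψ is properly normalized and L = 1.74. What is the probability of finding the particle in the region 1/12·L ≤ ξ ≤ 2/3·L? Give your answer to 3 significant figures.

P ≈ 0.785

|ψ|² is the probability density, so P = ∫_{1/12·L}^{2/3·L} |ψ|² dξ.
With A² fixed by ∫|ψ|² = 1, i.e. A² = (L^5/30)^(−1), substitute and integrate.
In terms of u = ξ/L (A² and the length scale cancel between numerator and denominator), P = [∫_{1/12}^{2/3} u^2·(1 - u)^2 du] / [∫_{0}^{1} u^2·(1 - u)^2 du].
With ∫ u^2·(1 - u)^2 du = u^3·(6·u^2 - 15·u + 10)/30 + C, the region integral is ≈ 0.026168 and the full one is 1/30.
The result is P = 0.7850.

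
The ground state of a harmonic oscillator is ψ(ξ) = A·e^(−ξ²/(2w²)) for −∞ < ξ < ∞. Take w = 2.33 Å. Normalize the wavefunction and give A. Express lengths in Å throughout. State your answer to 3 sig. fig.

We need A² ∫|f|² dξ = 1, taking the integral from −∞ to ∞.
With ∫_{−∞}^{∞} ξ^(2m) e^(−αξ²) dξ = (2m−1)!!·√π / (2^m α^(m+1/2)), with ψ = A·e^(−ξ²/(2w²)), the integral evaluates to A²·[√(π)·w].
Setting this equal to 1 gives A² = 1/(√(π)·w).
Plugging in w = 2.33 yields A = 0.4921.

A ≈ 0.492 Å^(-1/2)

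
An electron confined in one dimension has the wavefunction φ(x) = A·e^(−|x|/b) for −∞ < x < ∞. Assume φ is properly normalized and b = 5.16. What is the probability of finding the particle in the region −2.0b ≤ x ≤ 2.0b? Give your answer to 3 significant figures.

|φ|² is the probability density, so P = ∫_{−2.0b}^{2.0b} |φ|² dx.
The normalization integral ∫|φ|²dx over the whole domain equals b·A², and A² cancels in the ratio.
By symmetry take twice the x ≥ 0 contribution in numerator and denominator; the 2's cancel. Substituting u = x/b, A² and the length scale cancel in the ratio: P = ∫_{0}^{2.0} e^(-2·u) du / ∫_{0}^{∞} e^(-2·u) du.
With ∫ e^(-2·u) du = -e^(-2·u)/2 + C, the region integral is 1/2 - e^(-4)/2 and the full one is 1/2.
Taking the ratio, P = 0.9817.

P ≈ 0.982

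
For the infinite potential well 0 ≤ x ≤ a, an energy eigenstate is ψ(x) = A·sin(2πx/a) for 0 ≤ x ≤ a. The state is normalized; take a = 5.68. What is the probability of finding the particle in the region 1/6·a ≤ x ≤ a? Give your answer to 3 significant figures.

The probability is P = ∫ |ψ|² dx over [1/6·a, a].
The normalization integral ∫|ψ|²dx over the whole domain equals a/2·A², and A² cancels in the ratio.
In terms of u = x/a (A² and the length scale cancel between numerator and denominator), P = [∫_{1/6}^{1} sin(2·π·u)^2 du] / [∫_{0}^{1} sin(2·π·u)^2 du].
Using ∫ sin(2·π·u)^2 du = u/2 - sin(4·π·u)/(8·π), the numerator is √(3)/(16·π) + 5/12 and the denominator is 1/2.
This works out to P = √(3)/(8·π) + 5/6.

P ≈ 0.902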